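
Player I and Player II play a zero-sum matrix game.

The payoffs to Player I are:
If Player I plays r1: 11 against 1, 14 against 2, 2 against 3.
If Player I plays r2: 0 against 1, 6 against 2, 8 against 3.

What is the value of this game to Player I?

Column 2 is strictly dominated by 1 for Player II (it gives Player I more in every row).
The remaining 2×2 game on (r1, r2) × (1, 3) has no saddle point. Let Player I play r1 with probability p; indifference gives 11p = 2p + 8(1−p), so p = 8/17.
Similarly Player II's optimal q on 1 is 6/17, and the value is 11·(6/17) + (2)·(11/17) = 88/17.

88/17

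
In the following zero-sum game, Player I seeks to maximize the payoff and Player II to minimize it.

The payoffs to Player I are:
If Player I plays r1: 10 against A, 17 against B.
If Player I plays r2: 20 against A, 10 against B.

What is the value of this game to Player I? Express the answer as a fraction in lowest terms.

240/17

Row minima are 10 and 10, so Player I's maximin is 10; column maxima are 20 and 17, so Player II's minimax is 17. These differ, so the equilibrium is in mixed strategies.
Let Player I play r1 with probability p. Player II is indifferent when 10p + 20(1−p) = 17p + 10(1−p), giving p = 10/17.
Let Player II play A with probability q. Player I is indifferent when 10q + 17(1−q) = 20q + 10(1−q), giving q = 7/17.
The value is 10·(7/17) + (17)·(10/17) = 240/17.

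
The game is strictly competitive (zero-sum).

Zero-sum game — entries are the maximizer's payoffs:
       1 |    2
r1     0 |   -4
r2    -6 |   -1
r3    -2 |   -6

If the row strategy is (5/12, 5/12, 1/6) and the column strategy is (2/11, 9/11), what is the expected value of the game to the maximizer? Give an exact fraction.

-401/132

Against (2/11, 9/11), each row's expected payoff is r1: -36/11; r2: -21/11; r3: -58/11.
Taking the (5/12, 5/12, 1/6)-weighted average: (5/12)·(-36/11) + (5/12)·(-21/11) + (1/6)·(-58/11) = -401/132.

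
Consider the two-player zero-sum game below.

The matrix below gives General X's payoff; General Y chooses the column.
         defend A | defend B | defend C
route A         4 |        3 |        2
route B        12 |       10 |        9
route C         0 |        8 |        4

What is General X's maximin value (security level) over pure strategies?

The worst-case payoff for each row is route A: 2, route B: 9, route C: 0.
The best of these is 9.

9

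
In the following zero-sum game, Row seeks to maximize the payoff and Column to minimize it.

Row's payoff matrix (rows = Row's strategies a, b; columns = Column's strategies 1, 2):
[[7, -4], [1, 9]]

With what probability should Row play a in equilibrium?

8/19

Row minima are -4 and 1, so Row's maximin is 1; column maxima are 7 and 9, so Column's minimax is 7. These differ, so the equilibrium is in mixed strategies.
Let Row play a with probability p. Column is indifferent when 7p + (1−p) = −4p + 9(1−p), giving p = 8/19.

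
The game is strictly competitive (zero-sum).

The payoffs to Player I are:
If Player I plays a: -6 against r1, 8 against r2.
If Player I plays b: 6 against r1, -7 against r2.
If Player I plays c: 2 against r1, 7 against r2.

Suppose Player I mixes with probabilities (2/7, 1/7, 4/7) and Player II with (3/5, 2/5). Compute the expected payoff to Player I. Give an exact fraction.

Against (3/5, 2/5), each row's expected payoff is a: -2/5; b: 4/5; c: 4.
Taking the (2/7, 1/7, 4/7)-weighted average: (2/7)·(-2/5) + (1/7)·(4/5) + (4/7)·(4) = 16/7.

16/7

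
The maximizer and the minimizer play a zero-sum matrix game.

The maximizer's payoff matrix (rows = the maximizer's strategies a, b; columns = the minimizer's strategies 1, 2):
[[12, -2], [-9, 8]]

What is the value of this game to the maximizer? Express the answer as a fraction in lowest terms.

Row minima are -2 and -9, so the maximizer's maximin is -2; column maxima are 12 and 8, so the minimizer's minimax is 8. These differ, so the equilibrium is in mixed strategies.
Let the maximizer play a with probability p. The minimizer is indifferent when 12p − 9(1−p) = −2p + 8(1−p), giving p = 17/31.
Let the minimizer play 1 with probability q. The maximizer is indifferent when 12q − 2(1−q) = −9q + 8(1−q), giving q = 10/31.
The value is 12·(10/31) + (-2)·(21/31) = 78/31.

78/31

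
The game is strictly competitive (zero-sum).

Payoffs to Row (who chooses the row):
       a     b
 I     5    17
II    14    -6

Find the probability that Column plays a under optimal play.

23/32

Row minima are 5 and -6, so Row's maximin is 5; column maxima are 14 and 17, so Column's minimax is 14. These differ, so the equilibrium is in mixed strategies.
Let Column play a with probability q. Row is indifferent when 5q + 17(1−q) = 14q − 6(1−q), giving q = 23/32.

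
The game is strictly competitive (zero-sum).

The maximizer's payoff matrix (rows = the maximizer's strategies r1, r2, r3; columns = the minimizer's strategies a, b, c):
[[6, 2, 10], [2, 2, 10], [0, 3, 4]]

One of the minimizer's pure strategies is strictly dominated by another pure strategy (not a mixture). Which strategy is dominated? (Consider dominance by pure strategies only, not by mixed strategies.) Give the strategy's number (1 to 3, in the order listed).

The minimizer prefers columns that give the maximizer less. Compare c with a: 6 < 10, 2 < 10, 0 < 4.
So a strictly dominates c for the minimizer; c is strictly dominated.

3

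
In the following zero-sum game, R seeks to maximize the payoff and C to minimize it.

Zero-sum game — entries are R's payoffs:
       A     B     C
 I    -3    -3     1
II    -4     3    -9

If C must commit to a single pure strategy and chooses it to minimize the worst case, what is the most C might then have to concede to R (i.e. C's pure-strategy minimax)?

The worst case (largest entry) in each column is A: -3, B: 3, C: 1.
The best (smallest) of these is -3.

-3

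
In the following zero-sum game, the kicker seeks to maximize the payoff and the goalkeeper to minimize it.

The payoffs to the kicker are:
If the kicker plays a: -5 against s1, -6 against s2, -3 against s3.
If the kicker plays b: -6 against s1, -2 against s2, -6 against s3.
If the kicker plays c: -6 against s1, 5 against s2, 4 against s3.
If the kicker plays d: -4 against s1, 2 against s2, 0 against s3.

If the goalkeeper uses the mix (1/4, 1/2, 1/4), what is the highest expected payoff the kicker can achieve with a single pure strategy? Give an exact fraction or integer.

2

a: (-5)·(1/4) + (-6)·(1/2) + (-3)·(1/4) = -5.
b: (-6)·(1/4) + (-2)·(1/2) + (-6)·(1/4) = -4.
c: (-6)·(1/4) + (5)·(1/2) + (4)·(1/4) = 2.
d: (-4)·(1/4) + (2)·(1/2) + (0)·(1/4) = 0.
The best pure response is c with expected payoff 2.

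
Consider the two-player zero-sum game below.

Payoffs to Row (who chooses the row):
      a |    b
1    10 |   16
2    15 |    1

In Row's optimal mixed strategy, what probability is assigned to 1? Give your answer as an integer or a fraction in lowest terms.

Row minima are 10 and 1, so Row's maximin is 10; column maxima are 15 and 16, so Column's minimax is 15. These differ, so the equilibrium is in mixed strategies.
Let Row play 1 with probability p. Column is indifferent when 10p + 15(1−p) = 16p + (1−p), giving p = 7/10.

7/10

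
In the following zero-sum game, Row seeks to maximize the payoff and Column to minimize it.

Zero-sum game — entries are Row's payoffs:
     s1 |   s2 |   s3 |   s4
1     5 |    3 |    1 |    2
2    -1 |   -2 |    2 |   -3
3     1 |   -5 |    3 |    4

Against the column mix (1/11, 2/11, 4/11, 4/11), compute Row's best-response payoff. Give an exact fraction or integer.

23/11

1: (5)·(1/11) + (3)·(2/11) + (1)·(4/11) + (2)·(4/11) = 23/11.
2: (-1)·(1/11) + (-2)·(2/11) + (2)·(4/11) + (-3)·(4/11) = -9/11.
3: (1)·(1/11) + (-5)·(2/11) + (3)·(4/11) + (4)·(4/11) = 19/11.
The best pure response is 1 with expected payoff 23/11.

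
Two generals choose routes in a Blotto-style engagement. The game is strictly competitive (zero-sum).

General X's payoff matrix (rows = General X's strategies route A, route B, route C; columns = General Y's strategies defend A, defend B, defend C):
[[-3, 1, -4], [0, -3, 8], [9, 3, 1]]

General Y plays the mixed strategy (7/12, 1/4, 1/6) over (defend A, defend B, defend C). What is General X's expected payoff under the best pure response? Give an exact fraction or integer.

37/6

route A: (-3)·(7/12) + (1)·(1/4) + (-4)·(1/6) = -13/6.
route B: (0)·(7/12) + (-3)·(1/4) + (8)·(1/6) = 7/12.
route C: (9)·(7/12) + (3)·(1/4) + (1)·(1/6) = 37/6.
The best pure response is route C with expected payoff 37/6.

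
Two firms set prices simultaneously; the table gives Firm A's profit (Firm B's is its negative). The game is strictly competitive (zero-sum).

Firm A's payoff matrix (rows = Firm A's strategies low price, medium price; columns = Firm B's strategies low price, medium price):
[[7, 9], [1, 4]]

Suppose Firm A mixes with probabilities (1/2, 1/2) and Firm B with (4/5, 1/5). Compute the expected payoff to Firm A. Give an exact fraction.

Against (4/5, 1/5), each row's expected payoff is low price: 37/5; medium price: 8/5.
Taking the (1/2, 1/2)-weighted average: (1/2)·(37/5) + (1/2)·(8/5) = 9/2.

9/2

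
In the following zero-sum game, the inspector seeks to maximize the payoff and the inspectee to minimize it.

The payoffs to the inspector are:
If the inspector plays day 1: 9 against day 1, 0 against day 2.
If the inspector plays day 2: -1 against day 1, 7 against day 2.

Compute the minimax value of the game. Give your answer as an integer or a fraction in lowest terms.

Row minima are 0 and -1, so the inspector's maximin is 0; column maxima are 9 and 7, so the inspectee's minimax is 7. These differ, so the equilibrium is in mixed strategies.
Let the inspector play day 1 with probability p. The inspectee is indifferent when 9p − (1−p) = 7(1−p), giving p = 8/17.
Let the inspectee play day 1 with probability q. The inspector is indifferent when 9q = −q + 7(1−q), giving q = 7/17.
The value is 9·(7/17) + (0)·(10/17) = 63/17.

63/17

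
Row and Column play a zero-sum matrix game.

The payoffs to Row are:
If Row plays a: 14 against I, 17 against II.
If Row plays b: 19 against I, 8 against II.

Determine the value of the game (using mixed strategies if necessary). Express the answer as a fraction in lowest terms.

211/14

Row minima are 14 and 8, so Row's maximin is 14; column maxima are 19 and 17, so Column's minimax is 17. These differ, so the equilibrium is in mixed strategies.
Let Row play a with probability p. Column is indifferent when 14p + 19(1−p) = 17p + 8(1−p), giving p = 11/14.
Let Column play I with probability q. Row is indifferent when 14q + 17(1−q) = 19q + 8(1−q), giving q = 9/14.
The value is 14·(9/14) + (17)·(5/14) = 211/14.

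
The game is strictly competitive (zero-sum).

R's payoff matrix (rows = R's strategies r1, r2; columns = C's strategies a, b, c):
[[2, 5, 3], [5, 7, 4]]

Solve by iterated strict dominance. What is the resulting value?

4

Row r1 is strictly dominated by row r2 (5>2, 7>5, 4>3); eliminate r1.
Column b is strictly dominated by a for C (5<7); eliminate b.
Column a is strictly dominated by c for C (4<5); eliminate a.
Only (r2, c) remains, with payoff 4.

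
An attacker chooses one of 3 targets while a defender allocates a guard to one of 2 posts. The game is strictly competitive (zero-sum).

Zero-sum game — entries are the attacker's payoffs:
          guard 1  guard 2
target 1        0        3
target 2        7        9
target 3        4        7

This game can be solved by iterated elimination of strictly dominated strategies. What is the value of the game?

Column guard 2 is strictly dominated by guard 1 for the defender (0<3, 7<9, 4<7); eliminate guard 2.
Row target 1 is strictly dominated by row target 2 (7>0); eliminate target 1.
Row target 3 is strictly dominated by row target 2 (7>4); eliminate target 3.
Only (target 2, guard 1) remains, with payoff 7.

7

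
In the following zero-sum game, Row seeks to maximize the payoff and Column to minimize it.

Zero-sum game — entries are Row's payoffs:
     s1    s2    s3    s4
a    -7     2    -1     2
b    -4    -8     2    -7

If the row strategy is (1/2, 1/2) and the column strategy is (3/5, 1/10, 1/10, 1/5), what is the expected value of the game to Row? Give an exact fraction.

-81/20

Against (3/5, 1/10, 1/10, 1/5), each row's expected payoff is a: -37/10; b: -22/5.
Taking the (1/2, 1/2)-weighted average: (1/2)·(-37/10) + (1/2)·(-22/5) = -81/20.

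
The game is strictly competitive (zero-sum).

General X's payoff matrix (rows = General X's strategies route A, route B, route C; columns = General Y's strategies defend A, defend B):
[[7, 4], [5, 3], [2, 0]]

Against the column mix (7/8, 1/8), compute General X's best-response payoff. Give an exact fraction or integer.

53/8

route A: (7)·(7/8) + (4)·(1/8) = 53/8.
route B: (5)·(7/8) + (3)·(1/8) = 19/4.
route C: (2)·(7/8) + (0)·(1/8) = 7/4.
The best pure response is route A with expected payoff 53/8.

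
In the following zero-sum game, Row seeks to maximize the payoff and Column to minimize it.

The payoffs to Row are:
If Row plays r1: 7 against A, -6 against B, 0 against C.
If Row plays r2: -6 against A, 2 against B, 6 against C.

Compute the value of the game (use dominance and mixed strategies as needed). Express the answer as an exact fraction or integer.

-22/21

Column C is strictly dominated by B for Column (it gives Row more in every row).
The remaining 2×2 game on (r1, r2) × (A, B) has no saddle point. Let Row play r1 with probability p; indifference gives 7p − 6(1−p) = −6p + 2(1−p), so p = 8/21.
Similarly Column's optimal q on A is 8/21, and the value is 7·(8/21) + (-6)·(13/21) = -22/21.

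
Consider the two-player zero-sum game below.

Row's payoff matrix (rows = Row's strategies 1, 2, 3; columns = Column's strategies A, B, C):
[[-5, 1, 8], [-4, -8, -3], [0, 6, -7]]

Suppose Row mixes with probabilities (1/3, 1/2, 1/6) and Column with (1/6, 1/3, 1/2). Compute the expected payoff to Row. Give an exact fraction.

Against (1/6, 1/3, 1/2), each row's expected payoff is 1: 7/2; 2: -29/6; 3: -3/2.
Taking the (1/3, 1/2, 1/6)-weighted average: (1/3)·(7/2) + (1/2)·(-29/6) + (1/6)·(-3/2) = -3/2.

-3/2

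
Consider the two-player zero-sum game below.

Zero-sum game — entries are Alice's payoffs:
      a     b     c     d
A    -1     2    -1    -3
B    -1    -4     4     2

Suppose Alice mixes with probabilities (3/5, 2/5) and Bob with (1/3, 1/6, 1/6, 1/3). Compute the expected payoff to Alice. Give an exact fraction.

-17/30

Against (1/3, 1/6, 1/6, 1/3), each row's expected payoff is A: -7/6; B: 1/3.
Taking the (3/5, 2/5)-weighted average: (3/5)·(-7/6) + (2/5)·(1/3) = -17/30.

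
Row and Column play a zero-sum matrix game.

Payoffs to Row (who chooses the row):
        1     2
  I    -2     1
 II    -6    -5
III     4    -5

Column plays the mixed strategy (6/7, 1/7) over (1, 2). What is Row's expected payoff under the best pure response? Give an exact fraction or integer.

I: (-2)·(6/7) + (1)·(1/7) = -11/7.
II: (-6)·(6/7) + (-5)·(1/7) = -41/7.
III: (4)·(6/7) + (-5)·(1/7) = 19/7.
The best pure response is III with expected payoff 19/7.

19/7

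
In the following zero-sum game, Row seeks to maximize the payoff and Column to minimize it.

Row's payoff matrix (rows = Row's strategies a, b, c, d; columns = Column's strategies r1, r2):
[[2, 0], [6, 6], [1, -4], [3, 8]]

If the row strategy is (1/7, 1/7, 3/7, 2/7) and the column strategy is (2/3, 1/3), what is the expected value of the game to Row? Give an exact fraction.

44/21

Against (2/3, 1/3), each row's expected payoff is a: 4/3; b: 6; c: -2/3; d: 14/3.
Taking the (1/7, 1/7, 3/7, 2/7)-weighted average: (1/7)·(4/3) + (1/7)·(6) + (3/7)·(-2/3) + (2/7)·(14/3) = 44/21.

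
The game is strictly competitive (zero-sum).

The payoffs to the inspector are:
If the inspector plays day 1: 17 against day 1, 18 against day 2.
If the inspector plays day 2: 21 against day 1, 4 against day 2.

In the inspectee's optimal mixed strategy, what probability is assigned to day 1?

Row minima are 17 and 4, so the inspector's maximin is 17; column maxima are 21 and 18, so the inspectee's minimax is 18. These differ, so the equilibrium is in mixed strategies.
Let the inspectee play day 1 with probability q. The inspector is indifferent when 17q + 18(1−q) = 21q + 4(1−q), giving q = 7/9.

7/9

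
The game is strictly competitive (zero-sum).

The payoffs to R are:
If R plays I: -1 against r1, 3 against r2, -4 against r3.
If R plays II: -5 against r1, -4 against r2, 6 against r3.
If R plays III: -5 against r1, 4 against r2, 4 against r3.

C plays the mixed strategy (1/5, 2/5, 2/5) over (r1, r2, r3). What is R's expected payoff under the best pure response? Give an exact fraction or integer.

I: (-1)·(1/5) + (3)·(2/5) + (-4)·(2/5) = -3/5.
II: (-5)·(1/5) + (-4)·(2/5) + (6)·(2/5) = -1/5.
III: (-5)·(1/5) + (4)·(2/5) + (4)·(2/5) = 11/5.
The best pure response is III with expected payoff 11/5.

11/5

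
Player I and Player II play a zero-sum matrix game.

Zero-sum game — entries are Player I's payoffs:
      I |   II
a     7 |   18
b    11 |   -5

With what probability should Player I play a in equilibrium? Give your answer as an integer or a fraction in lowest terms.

16/27

Row minima are 7 and -5, so Player I's maximin is 7; column maxima are 11 and 18, so Player II's minimax is 11. These differ, so the equilibrium is in mixed strategies.
Let Player I play a with probability p. Player II is indifferent when 7p + 11(1−p) = 18p − 5(1−p), giving p = 16/27.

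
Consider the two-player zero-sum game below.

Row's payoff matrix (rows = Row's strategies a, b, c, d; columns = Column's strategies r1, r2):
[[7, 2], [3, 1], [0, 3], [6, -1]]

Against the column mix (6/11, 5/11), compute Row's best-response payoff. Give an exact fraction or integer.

52/11

a: (7)·(6/11) + (2)·(5/11) = 52/11.
b: (3)·(6/11) + (1)·(5/11) = 23/11.
c: (0)·(6/11) + (3)·(5/11) = 15/11.
d: (6)·(6/11) + (-1)·(5/11) = 31/11.
The best pure response is a with expected payoff 52/11.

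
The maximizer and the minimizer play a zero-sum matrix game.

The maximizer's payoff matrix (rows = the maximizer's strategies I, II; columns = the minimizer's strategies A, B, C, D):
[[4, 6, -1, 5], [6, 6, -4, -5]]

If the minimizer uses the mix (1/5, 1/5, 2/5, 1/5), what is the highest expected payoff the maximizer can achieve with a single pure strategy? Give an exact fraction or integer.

I: (4)·(1/5) + (6)·(1/5) + (-1)·(2/5) + (5)·(1/5) = 13/5.
II: (6)·(1/5) + (6)·(1/5) + (-4)·(2/5) + (-5)·(1/5) = -1/5.
The best pure response is I with expected payoff 13/5.

13/5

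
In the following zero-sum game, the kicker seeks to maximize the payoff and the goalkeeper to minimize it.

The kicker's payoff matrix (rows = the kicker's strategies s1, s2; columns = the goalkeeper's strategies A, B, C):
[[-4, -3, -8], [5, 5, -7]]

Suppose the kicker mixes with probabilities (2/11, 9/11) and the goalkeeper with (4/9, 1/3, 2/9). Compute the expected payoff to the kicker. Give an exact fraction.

Against (4/9, 1/3, 2/9), each row's expected payoff is s1: -41/9; s2: 7/3.
Taking the (2/11, 9/11)-weighted average: (2/11)·(-41/9) + (9/11)·(7/3) = 107/99.

107/99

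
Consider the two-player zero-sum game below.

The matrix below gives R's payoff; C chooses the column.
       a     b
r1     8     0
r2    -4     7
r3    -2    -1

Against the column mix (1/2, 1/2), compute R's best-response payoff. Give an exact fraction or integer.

4

r1: (8)·(1/2) + (0)·(1/2) = 4.
r2: (-4)·(1/2) + (7)·(1/2) = 3/2.
r3: (-2)·(1/2) + (-1)·(1/2) = -3/2.
The best pure response is r1 with expected payoff 4.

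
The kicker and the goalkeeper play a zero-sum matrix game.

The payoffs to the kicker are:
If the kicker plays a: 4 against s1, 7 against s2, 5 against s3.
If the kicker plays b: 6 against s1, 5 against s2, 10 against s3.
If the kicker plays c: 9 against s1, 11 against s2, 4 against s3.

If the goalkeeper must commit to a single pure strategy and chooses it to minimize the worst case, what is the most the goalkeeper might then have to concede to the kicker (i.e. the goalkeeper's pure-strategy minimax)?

The worst case (largest entry) in each column is s1: 9, s2: 11, s3: 10.
The best (smallest) of these is 9.

9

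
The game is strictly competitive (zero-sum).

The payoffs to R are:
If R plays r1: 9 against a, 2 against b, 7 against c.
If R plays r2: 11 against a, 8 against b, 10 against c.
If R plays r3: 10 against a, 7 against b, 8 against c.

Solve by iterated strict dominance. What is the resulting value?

Column a is strictly dominated by b for C (2<9, 8<11, 7<10); eliminate a.
Row r1 is strictly dominated by row r2 (8>2, 10>7); eliminate r1.
Column c is strictly dominated by b for C (8<10, 7<8); eliminate c.
Row r3 is strictly dominated by row r2 (8>7); eliminate r3.
Only (r2, b) remains, with payoff 8.

8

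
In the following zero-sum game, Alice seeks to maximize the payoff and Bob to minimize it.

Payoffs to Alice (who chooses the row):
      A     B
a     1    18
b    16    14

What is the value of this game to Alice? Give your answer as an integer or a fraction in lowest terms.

Row minima are 1 and 14, so Alice's maximin is 14; column maxima are 16 and 18, so Bob's minimax is 16. These differ, so the equilibrium is in mixed strategies.
Let Alice play a with probability p. Bob is indifferent when p + 16(1−p) = 18p + 14(1−p), giving p = 2/19.
Let Bob play A with probability q. Alice is indifferent when q + 18(1−q) = 16q + 14(1−q), giving q = 4/19.
The value is 1·(4/19) + (18)·(15/19) = 274/19.

274/19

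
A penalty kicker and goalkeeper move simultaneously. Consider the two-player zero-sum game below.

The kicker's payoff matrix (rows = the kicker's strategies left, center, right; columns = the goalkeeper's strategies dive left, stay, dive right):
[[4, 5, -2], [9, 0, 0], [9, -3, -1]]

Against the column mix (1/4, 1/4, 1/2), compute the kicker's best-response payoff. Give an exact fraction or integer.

left: (4)·(1/4) + (5)·(1/4) + (-2)·(1/2) = 5/4.
center: (9)·(1/4) + (0)·(1/4) + (0)·(1/2) = 9/4.
right: (9)·(1/4) + (-3)·(1/4) + (-1)·(1/2) = 1.
The best pure response is center with expected payoff 9/4.

9/4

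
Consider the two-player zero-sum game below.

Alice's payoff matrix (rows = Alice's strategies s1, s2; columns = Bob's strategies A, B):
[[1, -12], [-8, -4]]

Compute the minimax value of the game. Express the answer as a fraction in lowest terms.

Row minima are -12 and -8, so Alice's maximin is -8; column maxima are 1 and -4, so Bob's minimax is -4. These differ, so the equilibrium is in mixed strategies.
Let Alice play s1 with probability p. Bob is indifferent when p − 8(1−p) = −12p − 4(1−p), giving p = 4/17.
Let Bob play A with probability q. Alice is indifferent when q − 12(1−q) = −8q − 4(1−q), giving q = 8/17.
The value is 1·(8/17) + (-12)·(9/17) = -100/17.

-100/17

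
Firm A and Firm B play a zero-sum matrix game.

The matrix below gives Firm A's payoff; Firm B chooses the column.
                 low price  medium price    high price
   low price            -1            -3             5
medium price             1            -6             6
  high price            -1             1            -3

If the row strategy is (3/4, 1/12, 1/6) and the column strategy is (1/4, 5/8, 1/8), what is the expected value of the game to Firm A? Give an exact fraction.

-65/48

Against (1/4, 5/8, 1/8), each row's expected payoff is low price: -3/2; medium price: -11/4; high price: 0.
Taking the (3/4, 1/12, 1/6)-weighted average: (3/4)·(-3/2) + (1/12)·(-11/4) + (1/6)·(0) = -65/48.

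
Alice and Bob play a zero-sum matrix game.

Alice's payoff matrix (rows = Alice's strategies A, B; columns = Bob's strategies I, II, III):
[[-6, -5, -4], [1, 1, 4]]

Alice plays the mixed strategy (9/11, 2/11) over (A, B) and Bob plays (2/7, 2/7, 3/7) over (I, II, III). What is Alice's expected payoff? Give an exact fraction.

Against (2/7, 2/7, 3/7), each row's expected payoff is A: -34/7; B: 16/7.
Taking the (9/11, 2/11)-weighted average: (9/11)·(-34/7) + (2/11)·(16/7) = -274/77.

-274/77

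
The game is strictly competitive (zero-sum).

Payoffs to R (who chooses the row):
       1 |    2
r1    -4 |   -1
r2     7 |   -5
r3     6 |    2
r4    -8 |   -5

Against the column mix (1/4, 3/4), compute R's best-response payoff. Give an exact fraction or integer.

3

r1: (-4)·(1/4) + (-1)·(3/4) = -7/4.
r2: (7)·(1/4) + (-5)·(3/4) = -2.
r3: (6)·(1/4) + (2)·(3/4) = 3.
r4: (-8)·(1/4) + (-5)·(3/4) = -23/4.
The best pure response is r3 with expected payoff 3.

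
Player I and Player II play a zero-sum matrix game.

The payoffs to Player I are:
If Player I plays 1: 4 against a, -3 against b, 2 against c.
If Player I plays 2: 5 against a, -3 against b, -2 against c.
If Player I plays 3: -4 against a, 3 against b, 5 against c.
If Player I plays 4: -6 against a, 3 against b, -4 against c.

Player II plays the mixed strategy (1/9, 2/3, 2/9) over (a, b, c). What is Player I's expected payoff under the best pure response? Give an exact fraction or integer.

8/3

1: (4)·(1/9) + (-3)·(2/3) + (2)·(2/9) = -10/9.
2: (5)·(1/9) + (-3)·(2/3) + (-2)·(2/9) = -17/9.
3: (-4)·(1/9) + (3)·(2/3) + (5)·(2/9) = 8/3.
4: (-6)·(1/9) + (3)·(2/3) + (-4)·(2/9) = 4/9.
The best pure response is 3 with expected payoff 8/3.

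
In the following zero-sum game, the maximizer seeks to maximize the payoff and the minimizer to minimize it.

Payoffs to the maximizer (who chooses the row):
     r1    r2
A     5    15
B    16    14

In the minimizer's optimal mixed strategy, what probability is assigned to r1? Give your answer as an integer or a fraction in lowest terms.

Row minima are 5 and 14, so the maximizer's maximin is 14; column maxima are 16 and 15, so the minimizer's minimax is 15. These differ, so the equilibrium is in mixed strategies.
Let the minimizer play r1 with probability q. The maximizer is indifferent when 5q + 15(1−q) = 16q + 14(1−q), giving q = 1/12.

1/12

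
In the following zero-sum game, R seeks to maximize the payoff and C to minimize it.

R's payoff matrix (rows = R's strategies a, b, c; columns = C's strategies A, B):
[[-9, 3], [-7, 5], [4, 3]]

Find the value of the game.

41/13

Row a is strictly dominated by row b, so R never plays it.
The remaining 2×2 game on (b, c) × (A, B) has no saddle point. Let R play b with probability p; indifference gives −7p + 4(1−p) = 5p + 3(1−p), so p = 1/13.
Similarly C's optimal q on A is 2/13, and the value is -7·(2/13) + (5)·(11/13) = 41/13.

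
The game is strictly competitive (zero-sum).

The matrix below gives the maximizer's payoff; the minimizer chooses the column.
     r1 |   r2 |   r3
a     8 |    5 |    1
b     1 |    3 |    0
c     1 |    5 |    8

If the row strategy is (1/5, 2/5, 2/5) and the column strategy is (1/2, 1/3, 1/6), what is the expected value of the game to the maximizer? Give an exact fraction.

19/6

Against (1/2, 1/3, 1/6), each row's expected payoff is a: 35/6; b: 3/2; c: 7/2.
Taking the (1/5, 2/5, 2/5)-weighted average: (1/5)·(35/6) + (2/5)·(3/2) + (2/5)·(7/2) = 19/6.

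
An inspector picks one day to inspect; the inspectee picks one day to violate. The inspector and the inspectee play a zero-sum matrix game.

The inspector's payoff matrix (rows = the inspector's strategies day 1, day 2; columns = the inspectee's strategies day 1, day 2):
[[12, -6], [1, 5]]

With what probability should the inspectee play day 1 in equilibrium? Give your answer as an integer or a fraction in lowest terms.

1/2

Row minima are -6 and 1, so the inspector's maximin is 1; column maxima are 12 and 5, so the inspectee's minimax is 5. These differ, so the equilibrium is in mixed strategies.
Let the inspectee play day 1 with probability q. The inspector is indifferent when 12q − 6(1−q) = q + 5(1−q), giving q = 1/2.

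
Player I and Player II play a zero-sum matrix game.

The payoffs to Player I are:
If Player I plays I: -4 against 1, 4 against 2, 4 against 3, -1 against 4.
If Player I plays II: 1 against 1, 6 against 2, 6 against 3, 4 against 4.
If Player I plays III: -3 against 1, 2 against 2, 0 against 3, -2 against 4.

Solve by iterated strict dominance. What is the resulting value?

1

Row I is strictly dominated by row II (1>-4, 6>4, 6>4, 4>-1); eliminate I.
Row III is strictly dominated by row II (1>-3, 6>2, 6>0, 4>-2); eliminate III.
Column 4 is strictly dominated by 1 for Player II (1<4); eliminate 4.
Column 3 is strictly dominated by 1 for Player II (1<6); eliminate 3.
Column 2 is strictly dominated by 1 for Player II (1<6); eliminate 2.
Only (II, 1) remains, with payoff 1.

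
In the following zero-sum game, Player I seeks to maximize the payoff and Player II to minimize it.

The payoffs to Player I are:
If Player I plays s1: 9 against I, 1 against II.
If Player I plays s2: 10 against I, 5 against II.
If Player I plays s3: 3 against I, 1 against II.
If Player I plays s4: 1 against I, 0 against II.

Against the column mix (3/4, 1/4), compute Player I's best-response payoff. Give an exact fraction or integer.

35/4

s1: (9)·(3/4) + (1)·(1/4) = 7.
s2: (10)·(3/4) + (5)·(1/4) = 35/4.
s3: (3)·(3/4) + (1)·(1/4) = 5/2.
s4: (1)·(3/4) + (0)·(1/4) = 3/4.
The best pure response is s2 with expected payoff 35/4.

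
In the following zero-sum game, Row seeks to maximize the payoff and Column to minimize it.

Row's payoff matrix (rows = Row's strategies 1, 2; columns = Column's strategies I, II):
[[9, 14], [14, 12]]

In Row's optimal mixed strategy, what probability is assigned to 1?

2/7

Row minima are 9 and 12, so Row's maximin is 12; column maxima are 14 and 14, so Column's minimax is 14. These differ, so the equilibrium is in mixed strategies.
Let Row play 1 with probability p. Column is indifferent when 9p + 14(1−p) = 14p + 12(1−p), giving p = 2/7.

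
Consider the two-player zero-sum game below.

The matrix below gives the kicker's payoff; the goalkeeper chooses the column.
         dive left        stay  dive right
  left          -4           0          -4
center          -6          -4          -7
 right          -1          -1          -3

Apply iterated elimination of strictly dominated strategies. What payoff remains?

Row center is strictly dominated by row left (-4>-6, 0>-4, -4>-7); eliminate center.
Column stay is strictly dominated by dive right for the goalkeeper (-4<0, -3<-1); eliminate stay.
Row left is strictly dominated by row right (-1>-4, -3>-4); eliminate left.
Column dive left is strictly dominated by dive right for the goalkeeper (-3<-1); eliminate dive left.
Only (right, dive right) remains, with payoff -3.

-3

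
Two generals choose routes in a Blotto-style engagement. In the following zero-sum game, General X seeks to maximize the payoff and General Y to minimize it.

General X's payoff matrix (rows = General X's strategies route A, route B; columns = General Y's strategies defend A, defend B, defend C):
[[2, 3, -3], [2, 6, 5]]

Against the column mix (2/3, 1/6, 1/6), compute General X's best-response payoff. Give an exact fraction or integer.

19/6

route A: (2)·(2/3) + (3)·(1/6) + (-3)·(1/6) = 4/3.
route B: (2)·(2/3) + (6)·(1/6) + (5)·(1/6) = 19/6.
The best pure response is route B with expected payoff 19/6.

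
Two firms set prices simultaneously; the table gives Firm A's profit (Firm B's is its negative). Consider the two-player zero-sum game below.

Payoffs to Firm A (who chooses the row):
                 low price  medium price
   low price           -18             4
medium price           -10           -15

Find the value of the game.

-310/27

Row minima are -18 and -15, so Firm A's maximin is -15; column maxima are -10 and 4, so Firm B's minimax is -10. These differ, so the equilibrium is in mixed strategies.
Let Firm A play low price with probability p. Firm B is indifferent when −18p − 10(1−p) = 4p − 15(1−p), giving p = 5/27.
Let Firm B play low price with probability q. Firm A is indifferent when −18q + 4(1−q) = −10q − 15(1−q), giving q = 19/27.
The value is -18·(19/27) + (4)·(8/27) = -310/27.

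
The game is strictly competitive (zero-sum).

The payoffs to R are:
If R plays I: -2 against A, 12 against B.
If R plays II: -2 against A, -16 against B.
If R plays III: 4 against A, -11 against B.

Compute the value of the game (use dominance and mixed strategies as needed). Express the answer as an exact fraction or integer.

Row II is strictly dominated by row III, so R never plays it.
The remaining 2×2 game on (I, III) × (A, B) has no saddle point. Let R play I with probability p; indifference gives −2p + 4(1−p) = 12p − 11(1−p), so p = 15/29.
Similarly C's optimal q on A is 23/29, and the value is -2·(23/29) + (12)·(6/29) = 26/29.

26/29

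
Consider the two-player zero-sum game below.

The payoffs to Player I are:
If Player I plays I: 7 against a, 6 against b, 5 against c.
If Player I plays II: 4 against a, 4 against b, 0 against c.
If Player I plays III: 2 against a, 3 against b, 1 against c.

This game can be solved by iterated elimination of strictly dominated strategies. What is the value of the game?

5

Column b is strictly dominated by c for Player II (5<6, 0<4, 1<3); eliminate b.
Column a is strictly dominated by c for Player II (5<7, 0<4, 1<2); eliminate a.
Row III is strictly dominated by row I (5>1); eliminate III.
Row II is strictly dominated by row I (5>0); eliminate II.
Only (I, c) remains, with payoff 5.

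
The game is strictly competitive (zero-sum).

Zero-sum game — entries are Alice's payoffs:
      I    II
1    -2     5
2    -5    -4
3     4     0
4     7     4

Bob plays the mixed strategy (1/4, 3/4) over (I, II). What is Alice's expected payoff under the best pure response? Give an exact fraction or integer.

19/4

1: (-2)·(1/4) + (5)·(3/4) = 13/4.
2: (-5)·(1/4) + (-4)·(3/4) = -17/4.
3: (4)·(1/4) + (0)·(3/4) = 1.
4: (7)·(1/4) + (4)·(3/4) = 19/4.
The best pure response is 4 with expected payoff 19/4.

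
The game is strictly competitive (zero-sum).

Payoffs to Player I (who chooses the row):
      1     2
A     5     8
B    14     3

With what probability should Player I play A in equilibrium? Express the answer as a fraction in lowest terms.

11/14

Row minima are 5 and 3, so Player I's maximin is 5; column maxima are 14 and 8, so Player II's minimax is 8. These differ, so the equilibrium is in mixed strategies.
Let Player I play A with probability p. Player II is indifferent when 5p + 14(1−p) = 8p + 3(1−p), giving p = 11/14.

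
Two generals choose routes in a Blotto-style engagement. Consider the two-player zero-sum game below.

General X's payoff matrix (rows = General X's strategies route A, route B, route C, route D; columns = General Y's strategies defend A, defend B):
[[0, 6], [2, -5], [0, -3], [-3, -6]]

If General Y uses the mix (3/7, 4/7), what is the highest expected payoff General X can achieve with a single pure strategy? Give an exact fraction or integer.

route A: (0)·(3/7) + (6)·(4/7) = 24/7.
route B: (2)·(3/7) + (-5)·(4/7) = -2.
route C: (0)·(3/7) + (-3)·(4/7) = -12/7.
route D: (-3)·(3/7) + (-6)·(4/7) = -33/7.
The best pure response is route A with expected payoff 24/7.

24/7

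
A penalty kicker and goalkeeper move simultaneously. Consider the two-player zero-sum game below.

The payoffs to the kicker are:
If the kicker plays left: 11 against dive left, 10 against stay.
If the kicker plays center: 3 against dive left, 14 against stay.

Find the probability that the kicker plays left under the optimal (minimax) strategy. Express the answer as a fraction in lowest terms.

11/12

Row minima are 10 and 3, so the kicker's maximin is 10; column maxima are 11 and 14, so the goalkeeper's minimax is 11. These differ, so the equilibrium is in mixed strategies.
Let the kicker play left with probability p. The goalkeeper is indifferent when 11p + 3(1−p) = 10p + 14(1−p), giving p = 11/12.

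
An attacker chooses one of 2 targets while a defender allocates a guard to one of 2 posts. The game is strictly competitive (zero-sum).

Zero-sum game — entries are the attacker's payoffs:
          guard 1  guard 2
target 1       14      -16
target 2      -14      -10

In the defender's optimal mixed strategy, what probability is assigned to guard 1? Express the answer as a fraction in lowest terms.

Row minima are -16 and -14, so the attacker's maximin is -14; column maxima are 14 and -10, so the defender's minimax is -10. These differ, so the equilibrium is in mixed strategies.
Let the defender play guard 1 with probability q. The attacker is indifferent when 14q − 16(1−q) = −14q − 10(1−q), giving q = 3/17.

3/17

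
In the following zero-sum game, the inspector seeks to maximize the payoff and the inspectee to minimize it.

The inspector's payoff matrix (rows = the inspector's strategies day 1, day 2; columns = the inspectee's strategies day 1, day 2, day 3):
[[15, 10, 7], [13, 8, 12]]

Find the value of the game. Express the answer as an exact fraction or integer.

Column day 1 is strictly dominated by day 2 for the inspectee (it gives the inspector more in every row).
The remaining 2×2 game on (day 1, day 2) × (day 2, day 3) has no saddle point. Let the inspector play day 1 with probability p; indifference gives 10p + 8(1−p) = 7p + 12(1−p), so p = 4/7.
Similarly the inspectee's optimal q on day 2 is 5/7, and the value is 10·(5/7) + (7)·(2/7) = 64/7.

64/7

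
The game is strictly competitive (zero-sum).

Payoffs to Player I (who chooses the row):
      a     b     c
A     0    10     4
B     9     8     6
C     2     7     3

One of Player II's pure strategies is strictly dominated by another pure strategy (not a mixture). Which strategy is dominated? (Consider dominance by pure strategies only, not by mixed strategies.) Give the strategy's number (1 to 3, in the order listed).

Player II prefers columns that give Player I less. Compare b with c: 4 < 10, 6 < 8, 3 < 7.
So c strictly dominates b for Player II; b is strictly dominated.

2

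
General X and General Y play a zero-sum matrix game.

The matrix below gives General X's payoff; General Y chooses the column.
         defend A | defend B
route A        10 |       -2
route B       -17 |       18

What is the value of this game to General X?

Row minima are -2 and -17, so General X's maximin is -2; column maxima are 10 and 18, so General Y's minimax is 10. These differ, so the equilibrium is in mixed strategies.
Let General X play route A with probability p. General Y is indifferent when 10p − 17(1−p) = −2p + 18(1−p), giving p = 35/47.
Let General Y play defend A with probability q. General X is indifferent when 10q − 2(1−q) = −17q + 18(1−q), giving q = 20/47.
The value is 10·(20/47) + (-2)·(27/47) = 146/47.

146/47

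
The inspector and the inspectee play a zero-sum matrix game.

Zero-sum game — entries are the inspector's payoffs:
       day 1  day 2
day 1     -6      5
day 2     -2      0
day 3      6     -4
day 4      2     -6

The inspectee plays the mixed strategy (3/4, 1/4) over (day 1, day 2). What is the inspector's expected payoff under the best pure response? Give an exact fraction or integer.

day 1: (-6)·(3/4) + (5)·(1/4) = -13/4.
day 2: (-2)·(3/4) + (0)·(1/4) = -3/2.
day 3: (6)·(3/4) + (-4)·(1/4) = 7/2.
day 4: (2)·(3/4) + (-6)·(1/4) = 0.
The best pure response is day 3 with expected payoff 7/2.

7/2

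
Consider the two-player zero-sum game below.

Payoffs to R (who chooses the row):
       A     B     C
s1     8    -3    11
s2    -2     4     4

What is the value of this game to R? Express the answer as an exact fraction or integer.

26/17

Column C is strictly dominated by A for C (it gives R more in every row).
The remaining 2×2 game on (s1, s2) × (A, B) has no saddle point. Let R play s1 with probability p; indifference gives 8p − 2(1−p) = −3p + 4(1−p), so p = 6/17.
Similarly C's optimal q on A is 7/17, and the value is 8·(7/17) + (-3)·(10/17) = 26/17.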